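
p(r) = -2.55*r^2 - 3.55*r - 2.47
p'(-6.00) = 27.05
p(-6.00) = -72.97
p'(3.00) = -18.85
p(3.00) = -36.07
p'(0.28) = -4.98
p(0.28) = -3.66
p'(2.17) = -14.62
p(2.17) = -22.18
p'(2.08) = -14.16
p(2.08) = -20.89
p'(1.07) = -9.01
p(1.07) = -9.19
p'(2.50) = -16.30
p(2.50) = -27.28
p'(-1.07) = 1.91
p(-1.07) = -1.59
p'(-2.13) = 7.31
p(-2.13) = -6.48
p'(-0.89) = 0.99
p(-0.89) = -1.33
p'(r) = -5.1*r - 3.55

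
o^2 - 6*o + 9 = (o - 3)^2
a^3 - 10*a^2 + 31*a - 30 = (a - 5)*(a - 3)*(a - 2)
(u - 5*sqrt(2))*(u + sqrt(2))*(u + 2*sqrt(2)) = u^3 - 2*sqrt(2)*u^2 - 26*u - 20*sqrt(2)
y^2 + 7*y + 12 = (y + 3)*(y + 4)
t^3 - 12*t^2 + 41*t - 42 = (t - 7)*(t - 3)*(t - 2)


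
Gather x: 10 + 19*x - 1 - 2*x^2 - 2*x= -2*x^2 + 17*x + 9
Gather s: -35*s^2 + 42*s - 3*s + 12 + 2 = -35*s^2 + 39*s + 14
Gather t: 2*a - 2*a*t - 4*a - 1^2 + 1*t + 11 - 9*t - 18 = -2*a + t*(-2*a - 8) - 8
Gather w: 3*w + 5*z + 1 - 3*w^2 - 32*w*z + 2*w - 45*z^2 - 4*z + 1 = -3*w^2 + w*(5 - 32*z) - 45*z^2 + z + 2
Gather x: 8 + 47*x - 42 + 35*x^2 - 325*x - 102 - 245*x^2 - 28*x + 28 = -210*x^2 - 306*x - 108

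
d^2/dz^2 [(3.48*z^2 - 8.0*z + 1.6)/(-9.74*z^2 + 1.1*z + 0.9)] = (1443.31216*z^3 - 1093.76304*z^2 + 523.6224*z - 53.4008)/(924.010424*z^6 - 313.06308*z^5 - 220.78632*z^4 + 56.5246*z^3 + 20.4012*z^2 - 2.673*z - 0.729)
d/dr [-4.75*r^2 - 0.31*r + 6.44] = -9.5*r - 0.31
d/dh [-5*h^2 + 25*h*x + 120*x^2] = -10*h + 25*x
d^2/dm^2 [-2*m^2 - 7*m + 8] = -4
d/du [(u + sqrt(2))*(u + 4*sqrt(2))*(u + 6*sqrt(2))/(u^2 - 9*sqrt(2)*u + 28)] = (u^4 - 18*sqrt(2)*u^3 - 182*u^2 + 520*sqrt(2)*u + 2768)/(u^4 - 18*sqrt(2)*u^3 + 218*u^2 - 504*sqrt(2)*u + 784)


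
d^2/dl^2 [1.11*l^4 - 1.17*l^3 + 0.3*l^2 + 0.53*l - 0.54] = 13.32*l^2 - 7.02*l + 0.6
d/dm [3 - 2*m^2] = -4*m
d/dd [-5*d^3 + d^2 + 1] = d*(2 - 15*d)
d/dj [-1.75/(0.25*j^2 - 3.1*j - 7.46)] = (0.875*j - 5.425)/(-0.25*j^2 + 3.1*j + 7.46)^2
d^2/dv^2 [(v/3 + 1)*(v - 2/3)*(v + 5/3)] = 2*v + 8/3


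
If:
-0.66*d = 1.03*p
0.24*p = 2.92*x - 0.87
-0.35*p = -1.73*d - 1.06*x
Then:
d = -0.17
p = 0.11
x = 0.31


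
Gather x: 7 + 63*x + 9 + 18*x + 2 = 81*x + 18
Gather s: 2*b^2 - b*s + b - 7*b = 2*b^2 - b*s - 6*b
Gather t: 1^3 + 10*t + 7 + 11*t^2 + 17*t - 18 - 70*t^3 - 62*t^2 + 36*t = -70*t^3 - 51*t^2 + 63*t - 10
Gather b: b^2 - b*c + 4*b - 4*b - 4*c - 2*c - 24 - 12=b^2 - b*c - 6*c - 36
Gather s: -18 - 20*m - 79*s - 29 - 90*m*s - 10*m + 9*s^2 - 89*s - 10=-30*m + 9*s^2 + s*(-90*m - 168) - 57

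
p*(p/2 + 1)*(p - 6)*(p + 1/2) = p^4/2 - 7*p^3/4 - 7*p^2 - 3*p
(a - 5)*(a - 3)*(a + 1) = a^3 - 7*a^2 + 7*a + 15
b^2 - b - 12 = (b - 4)*(b + 3)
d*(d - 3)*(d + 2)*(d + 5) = d^4 + 4*d^3 - 11*d^2 - 30*d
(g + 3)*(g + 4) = g^2 + 7*g + 12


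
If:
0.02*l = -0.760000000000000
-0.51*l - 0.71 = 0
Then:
No Solution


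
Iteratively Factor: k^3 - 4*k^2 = (k)*(k^2 - 4*k) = k^2*(k - 4)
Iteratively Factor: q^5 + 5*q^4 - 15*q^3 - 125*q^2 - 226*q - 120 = (q - 5)*(q^4 + 10*q^3 + 35*q^2 + 50*q + 24) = (q - 5)*(q + 3)*(q^3 + 7*q^2 + 14*q + 8) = (q - 5)*(q + 3)*(q + 4)*(q^2 + 3*q + 2) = (q - 5)*(q + 1)*(q + 3)*(q + 4)*(q + 2)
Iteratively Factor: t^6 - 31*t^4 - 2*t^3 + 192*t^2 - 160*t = (t - 2)*(t^5 + 2*t^4 - 27*t^3 - 56*t^2 + 80*t) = (t - 2)*(t - 1)*(t^4 + 3*t^3 - 24*t^2 - 80*t) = t*(t - 2)*(t - 1)*(t^3 + 3*t^2 - 24*t - 80) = t*(t - 5)*(t - 2)*(t - 1)*(t^2 + 8*t + 16) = t*(t - 5)*(t - 2)*(t - 1)*(t + 4)*(t + 4)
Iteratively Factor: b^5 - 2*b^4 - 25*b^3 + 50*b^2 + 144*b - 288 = (b - 4)*(b^4 + 2*b^3 - 17*b^2 - 18*b + 72) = (b - 4)*(b - 3)*(b^3 + 5*b^2 - 2*b - 24) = (b - 4)*(b - 3)*(b - 2)*(b^2 + 7*b + 12) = (b - 4)*(b - 3)*(b - 2)*(b + 3)*(b + 4)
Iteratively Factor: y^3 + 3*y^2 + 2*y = (y)*(y^2 + 3*y + 2) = y*(y + 2)*(y + 1)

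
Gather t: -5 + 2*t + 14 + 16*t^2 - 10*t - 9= 16*t^2 - 8*t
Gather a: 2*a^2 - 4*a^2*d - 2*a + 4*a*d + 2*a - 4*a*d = a^2*(2 - 4*d)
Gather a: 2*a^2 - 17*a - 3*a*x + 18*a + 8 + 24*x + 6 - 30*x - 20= 2*a^2 + a*(1 - 3*x) - 6*x - 6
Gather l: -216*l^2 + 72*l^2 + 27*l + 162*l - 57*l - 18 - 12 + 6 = -144*l^2 + 132*l - 24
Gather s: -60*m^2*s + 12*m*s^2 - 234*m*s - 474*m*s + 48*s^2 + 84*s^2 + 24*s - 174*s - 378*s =s^2*(12*m + 132) + s*(-60*m^2 - 708*m - 528)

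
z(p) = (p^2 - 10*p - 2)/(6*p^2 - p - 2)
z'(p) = (1 - 12*p)*(p^2 - 10*p - 2)/(6*p^2 - p - 2)^2 + (2*p - 10)/(6*p^2 - p - 2)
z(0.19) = 1.96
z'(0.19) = 6.14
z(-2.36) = 0.80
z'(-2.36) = 0.26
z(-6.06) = 0.42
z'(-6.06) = 0.04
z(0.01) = 1.05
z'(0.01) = 4.51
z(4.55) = -0.23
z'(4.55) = 0.10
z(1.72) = -1.16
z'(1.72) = 1.15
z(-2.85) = 0.70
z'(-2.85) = 0.18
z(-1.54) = 1.15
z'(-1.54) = 0.67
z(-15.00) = 0.27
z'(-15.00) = 0.01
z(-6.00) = 0.43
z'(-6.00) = 0.04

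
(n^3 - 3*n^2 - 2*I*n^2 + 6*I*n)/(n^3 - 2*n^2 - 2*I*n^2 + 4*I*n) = (n - 3)/(n - 2)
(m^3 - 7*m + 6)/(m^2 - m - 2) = (m^2 + 2*m - 3)/(m + 1)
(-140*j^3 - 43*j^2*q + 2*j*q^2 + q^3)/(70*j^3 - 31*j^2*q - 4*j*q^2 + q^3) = (4*j + q)/(-2*j + q)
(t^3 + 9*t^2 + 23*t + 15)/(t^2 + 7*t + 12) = (t^2 + 6*t + 5)/(t + 4)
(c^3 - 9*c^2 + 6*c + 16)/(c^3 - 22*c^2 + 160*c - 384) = (c^2 - c - 2)/(c^2 - 14*c + 48)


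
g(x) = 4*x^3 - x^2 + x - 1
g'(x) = 12*x^2 - 2*x + 1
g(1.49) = 11.50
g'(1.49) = 24.66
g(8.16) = 2113.93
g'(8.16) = 783.71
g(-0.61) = -2.89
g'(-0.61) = 6.69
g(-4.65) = -429.45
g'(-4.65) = 269.77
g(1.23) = 6.16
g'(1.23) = 16.69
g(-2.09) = -43.98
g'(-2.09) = 57.60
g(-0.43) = -1.93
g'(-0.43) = 4.08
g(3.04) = 105.18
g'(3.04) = 105.82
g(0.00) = -1.00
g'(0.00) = 1.00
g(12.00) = 6779.00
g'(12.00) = 1705.00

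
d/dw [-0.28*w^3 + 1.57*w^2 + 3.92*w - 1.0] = -0.84*w^2 + 3.14*w + 3.92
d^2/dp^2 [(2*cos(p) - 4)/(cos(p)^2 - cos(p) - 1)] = 2*(9*sin(p)^4*cos(p) - 7*sin(p)^4 + 13*sin(p)^2 - 8*cos(p) + 9*cos(3*p)/2 - cos(5*p)/2 + 4)/(sin(p)^2 + cos(p))^3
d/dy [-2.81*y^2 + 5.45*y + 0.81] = 5.45 - 5.62*y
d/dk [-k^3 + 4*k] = 4 - 3*k^2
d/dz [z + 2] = 1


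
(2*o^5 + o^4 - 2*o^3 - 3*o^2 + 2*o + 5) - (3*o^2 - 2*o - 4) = 2*o^5 + o^4 - 2*o^3 - 6*o^2 + 4*o + 9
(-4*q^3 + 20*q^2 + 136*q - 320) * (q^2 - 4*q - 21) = -4*q^5 + 36*q^4 + 140*q^3 - 1284*q^2 - 1576*q + 6720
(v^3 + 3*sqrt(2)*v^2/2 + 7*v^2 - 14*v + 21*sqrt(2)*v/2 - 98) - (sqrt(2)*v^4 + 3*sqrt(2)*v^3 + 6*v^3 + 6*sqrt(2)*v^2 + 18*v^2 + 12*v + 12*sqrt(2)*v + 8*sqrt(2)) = -sqrt(2)*v^4 - 5*v^3 - 3*sqrt(2)*v^3 - 11*v^2 - 9*sqrt(2)*v^2/2 - 26*v - 3*sqrt(2)*v/2 - 98 - 8*sqrt(2)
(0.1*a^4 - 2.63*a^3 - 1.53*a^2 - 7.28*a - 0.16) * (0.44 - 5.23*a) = -0.523*a^5 + 13.7989*a^4 + 6.8447*a^3 + 37.4012*a^2 - 2.3664*a - 0.0704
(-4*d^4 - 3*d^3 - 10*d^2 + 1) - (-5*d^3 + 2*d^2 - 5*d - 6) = -4*d^4 + 2*d^3 - 12*d^2 + 5*d + 7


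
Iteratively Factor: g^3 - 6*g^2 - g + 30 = (g - 3)*(g^2 - 3*g - 10) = (g - 3)*(g + 2)*(g - 5)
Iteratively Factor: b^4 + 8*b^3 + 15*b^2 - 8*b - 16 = (b + 1)*(b^3 + 7*b^2 + 8*b - 16) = (b + 1)*(b + 4)*(b^2 + 3*b - 4) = (b - 1)*(b + 1)*(b + 4)*(b + 4)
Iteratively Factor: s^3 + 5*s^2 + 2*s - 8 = (s + 2)*(s^2 + 3*s - 4) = (s - 1)*(s + 2)*(s + 4)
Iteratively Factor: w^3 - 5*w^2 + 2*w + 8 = (w - 2)*(w^2 - 3*w - 4) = (w - 4)*(w - 2)*(w + 1)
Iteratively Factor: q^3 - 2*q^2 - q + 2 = (q + 1)*(q^2 - 3*q + 2) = (q - 2)*(q + 1)*(q - 1)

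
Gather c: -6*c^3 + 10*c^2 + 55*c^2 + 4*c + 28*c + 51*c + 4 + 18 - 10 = -6*c^3 + 65*c^2 + 83*c + 12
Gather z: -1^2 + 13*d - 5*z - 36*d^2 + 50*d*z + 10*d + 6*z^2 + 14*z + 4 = -36*d^2 + 23*d + 6*z^2 + z*(50*d + 9) + 3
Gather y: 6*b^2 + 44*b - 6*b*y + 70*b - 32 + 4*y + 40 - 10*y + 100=6*b^2 + 114*b + y*(-6*b - 6) + 108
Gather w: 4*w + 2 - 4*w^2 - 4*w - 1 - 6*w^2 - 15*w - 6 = -10*w^2 - 15*w - 5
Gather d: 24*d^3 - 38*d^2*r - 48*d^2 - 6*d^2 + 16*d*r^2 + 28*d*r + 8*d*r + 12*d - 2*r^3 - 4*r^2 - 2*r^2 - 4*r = 24*d^3 + d^2*(-38*r - 54) + d*(16*r^2 + 36*r + 12) - 2*r^3 - 6*r^2 - 4*r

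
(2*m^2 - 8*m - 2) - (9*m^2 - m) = -7*m^2 - 7*m - 2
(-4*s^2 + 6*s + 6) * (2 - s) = 4*s^3 - 14*s^2 + 6*s + 12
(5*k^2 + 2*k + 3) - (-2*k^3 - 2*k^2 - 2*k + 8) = 2*k^3 + 7*k^2 + 4*k - 5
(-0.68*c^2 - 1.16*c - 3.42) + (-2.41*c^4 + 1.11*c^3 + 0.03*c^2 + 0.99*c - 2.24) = -2.41*c^4 + 1.11*c^3 - 0.65*c^2 - 0.17*c - 5.66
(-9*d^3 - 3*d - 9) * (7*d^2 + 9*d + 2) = -63*d^5 - 81*d^4 - 39*d^3 - 90*d^2 - 87*d - 18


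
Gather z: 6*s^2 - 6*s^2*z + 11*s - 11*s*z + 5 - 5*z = 6*s^2 + 11*s + z*(-6*s^2 - 11*s - 5) + 5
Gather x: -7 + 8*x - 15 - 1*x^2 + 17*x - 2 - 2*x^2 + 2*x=-3*x^2 + 27*x - 24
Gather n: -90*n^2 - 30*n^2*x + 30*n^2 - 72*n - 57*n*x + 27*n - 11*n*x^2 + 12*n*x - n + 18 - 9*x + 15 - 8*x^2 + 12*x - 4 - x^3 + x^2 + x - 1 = n^2*(-30*x - 60) + n*(-11*x^2 - 45*x - 46) - x^3 - 7*x^2 + 4*x + 28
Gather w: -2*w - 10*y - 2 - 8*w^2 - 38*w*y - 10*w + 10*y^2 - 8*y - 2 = -8*w^2 + w*(-38*y - 12) + 10*y^2 - 18*y - 4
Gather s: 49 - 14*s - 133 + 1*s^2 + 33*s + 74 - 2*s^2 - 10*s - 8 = -s^2 + 9*s - 18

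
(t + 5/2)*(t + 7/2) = t^2 + 6*t + 35/4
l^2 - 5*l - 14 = (l - 7)*(l + 2)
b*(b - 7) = b^2 - 7*b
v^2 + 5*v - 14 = (v - 2)*(v + 7)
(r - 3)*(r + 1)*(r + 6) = r^3 + 4*r^2 - 15*r - 18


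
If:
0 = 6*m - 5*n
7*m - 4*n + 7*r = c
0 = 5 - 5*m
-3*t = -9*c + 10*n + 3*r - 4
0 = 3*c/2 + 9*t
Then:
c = 494/635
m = 1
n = 6/5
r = -129/635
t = -247/1905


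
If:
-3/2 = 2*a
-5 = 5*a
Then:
No Solution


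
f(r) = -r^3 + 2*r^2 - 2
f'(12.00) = -384.00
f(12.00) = -1442.00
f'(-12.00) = -480.00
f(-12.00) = 2014.00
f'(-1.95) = -19.21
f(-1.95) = 13.02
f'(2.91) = -13.76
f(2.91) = -9.71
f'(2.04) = -4.32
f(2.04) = -2.17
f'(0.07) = 0.27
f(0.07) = -1.99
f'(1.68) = -1.75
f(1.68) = -1.10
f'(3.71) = -26.45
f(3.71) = -25.54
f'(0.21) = 0.71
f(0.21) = -1.92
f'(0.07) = 0.27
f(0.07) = -1.99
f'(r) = -3*r^2 + 4*r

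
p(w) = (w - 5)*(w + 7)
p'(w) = 2*w + 2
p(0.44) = -33.93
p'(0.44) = 2.88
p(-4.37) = -24.64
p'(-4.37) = -6.74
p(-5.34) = -17.16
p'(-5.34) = -8.68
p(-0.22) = -35.39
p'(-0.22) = 1.56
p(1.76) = -28.38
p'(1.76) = 5.52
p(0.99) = -32.04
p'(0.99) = 3.98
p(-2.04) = -34.92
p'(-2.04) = -2.08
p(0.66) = -33.24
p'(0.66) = 3.32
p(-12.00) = 85.00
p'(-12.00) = -22.00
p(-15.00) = 160.00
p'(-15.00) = -28.00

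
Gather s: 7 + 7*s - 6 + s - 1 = 8*s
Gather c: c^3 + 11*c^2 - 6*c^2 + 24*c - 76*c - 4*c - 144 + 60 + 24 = c^3 + 5*c^2 - 56*c - 60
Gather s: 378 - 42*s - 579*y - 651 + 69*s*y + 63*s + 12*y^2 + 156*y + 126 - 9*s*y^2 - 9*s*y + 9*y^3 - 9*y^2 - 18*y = s*(-9*y^2 + 60*y + 21) + 9*y^3 + 3*y^2 - 441*y - 147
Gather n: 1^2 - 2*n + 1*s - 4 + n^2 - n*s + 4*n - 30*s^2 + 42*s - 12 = n^2 + n*(2 - s) - 30*s^2 + 43*s - 15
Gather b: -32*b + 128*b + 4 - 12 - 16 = 96*b - 24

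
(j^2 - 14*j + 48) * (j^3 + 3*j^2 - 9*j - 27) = j^5 - 11*j^4 - 3*j^3 + 243*j^2 - 54*j - 1296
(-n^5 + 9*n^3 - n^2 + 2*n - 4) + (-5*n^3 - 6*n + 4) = -n^5 + 4*n^3 - n^2 - 4*n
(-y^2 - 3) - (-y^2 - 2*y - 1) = 2*y - 2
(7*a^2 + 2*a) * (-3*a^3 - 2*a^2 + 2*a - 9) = -21*a^5 - 20*a^4 + 10*a^3 - 59*a^2 - 18*a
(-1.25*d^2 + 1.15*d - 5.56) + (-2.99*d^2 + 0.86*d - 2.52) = -4.24*d^2 + 2.01*d - 8.08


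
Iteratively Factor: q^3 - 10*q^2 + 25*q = (q - 5)*(q^2 - 5*q) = q*(q - 5)*(q - 5)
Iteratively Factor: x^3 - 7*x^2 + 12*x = (x)*(x^2 - 7*x + 12) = x*(x - 3)*(x - 4)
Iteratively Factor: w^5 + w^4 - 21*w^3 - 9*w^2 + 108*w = (w - 3)*(w^4 + 4*w^3 - 9*w^2 - 36*w) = (w - 3)*(w + 4)*(w^3 - 9*w) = (w - 3)*(w + 3)*(w + 4)*(w^2 - 3*w) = (w - 3)^2*(w + 3)*(w + 4)*(w)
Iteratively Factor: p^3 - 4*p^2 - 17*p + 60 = (p - 5)*(p^2 + p - 12) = (p - 5)*(p - 3)*(p + 4)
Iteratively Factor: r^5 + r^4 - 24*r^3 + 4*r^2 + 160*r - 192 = (r - 2)*(r^4 + 3*r^3 - 18*r^2 - 32*r + 96) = (r - 2)*(r + 4)*(r^3 - r^2 - 14*r + 24) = (r - 2)^2*(r + 4)*(r^2 + r - 12) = (r - 2)^2*(r + 4)^2*(r - 3)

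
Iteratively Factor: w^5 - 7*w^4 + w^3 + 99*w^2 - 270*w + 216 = (w - 3)*(w^4 - 4*w^3 - 11*w^2 + 66*w - 72) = (w - 3)^2*(w^3 - w^2 - 14*w + 24) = (w - 3)^3*(w^2 + 2*w - 8) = (w - 3)^3*(w - 2)*(w + 4)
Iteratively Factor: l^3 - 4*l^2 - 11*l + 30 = (l - 2)*(l^2 - 2*l - 15) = (l - 2)*(l + 3)*(l - 5)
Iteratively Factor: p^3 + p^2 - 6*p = (p + 3)*(p^2 - 2*p) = p*(p + 3)*(p - 2)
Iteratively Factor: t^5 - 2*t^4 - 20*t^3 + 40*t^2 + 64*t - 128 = (t - 4)*(t^4 + 2*t^3 - 12*t^2 - 8*t + 32) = (t - 4)*(t - 2)*(t^3 + 4*t^2 - 4*t - 16) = (t - 4)*(t - 2)*(t + 4)*(t^2 - 4) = (t - 4)*(t - 2)^2*(t + 4)*(t + 2)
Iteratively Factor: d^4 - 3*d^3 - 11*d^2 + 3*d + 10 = (d - 5)*(d^3 + 2*d^2 - d - 2) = (d - 5)*(d + 2)*(d^2 - 1) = (d - 5)*(d - 1)*(d + 2)*(d + 1)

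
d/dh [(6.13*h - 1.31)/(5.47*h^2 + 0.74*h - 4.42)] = (-33.5311*h^2 + 14.3314*h - 26.1252)/(29.9209*h^4 + 8.0956*h^3 - 47.8072*h^2 - 6.5416*h + 19.5364)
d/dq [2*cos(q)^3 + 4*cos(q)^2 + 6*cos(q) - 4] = 2*(3*sin(q)^2 - 4*cos(q) - 6)*sin(q)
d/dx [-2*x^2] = -4*x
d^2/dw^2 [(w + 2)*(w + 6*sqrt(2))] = 2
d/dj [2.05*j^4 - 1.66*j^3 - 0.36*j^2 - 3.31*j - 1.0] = 8.2*j^3 - 4.98*j^2 - 0.72*j - 3.31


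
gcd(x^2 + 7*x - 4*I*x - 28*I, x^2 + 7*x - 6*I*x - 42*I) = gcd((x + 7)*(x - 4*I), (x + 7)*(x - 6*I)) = x + 7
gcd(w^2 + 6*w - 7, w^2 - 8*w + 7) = w - 1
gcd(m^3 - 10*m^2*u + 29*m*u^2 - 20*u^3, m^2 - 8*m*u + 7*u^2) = -m + u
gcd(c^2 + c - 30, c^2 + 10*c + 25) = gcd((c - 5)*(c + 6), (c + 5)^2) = 1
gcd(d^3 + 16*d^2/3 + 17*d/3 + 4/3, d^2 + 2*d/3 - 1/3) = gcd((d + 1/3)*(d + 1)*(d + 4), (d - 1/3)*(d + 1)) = d + 1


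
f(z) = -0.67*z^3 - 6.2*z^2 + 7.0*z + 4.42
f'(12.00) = -431.24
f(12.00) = -1962.14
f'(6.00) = -139.76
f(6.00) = -321.50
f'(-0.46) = 12.28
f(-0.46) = -0.05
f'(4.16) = -79.37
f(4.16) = -121.99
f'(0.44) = 1.15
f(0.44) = 6.24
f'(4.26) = -82.30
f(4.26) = -130.07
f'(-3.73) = 25.29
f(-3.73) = -73.18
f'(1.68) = -19.51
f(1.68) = -4.50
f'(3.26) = -54.79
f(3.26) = -61.86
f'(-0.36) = 11.20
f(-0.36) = 1.13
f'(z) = -2.01*z^2 - 12.4*z + 7.0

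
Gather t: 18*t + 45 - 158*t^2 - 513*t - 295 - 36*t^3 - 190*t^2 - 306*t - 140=-36*t^3 - 348*t^2 - 801*t - 390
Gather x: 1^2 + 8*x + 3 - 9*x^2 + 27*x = -9*x^2 + 35*x + 4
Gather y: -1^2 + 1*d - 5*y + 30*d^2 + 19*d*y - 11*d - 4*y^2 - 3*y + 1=30*d^2 - 10*d - 4*y^2 + y*(19*d - 8)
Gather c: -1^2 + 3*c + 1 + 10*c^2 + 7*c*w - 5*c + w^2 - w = 10*c^2 + c*(7*w - 2) + w^2 - w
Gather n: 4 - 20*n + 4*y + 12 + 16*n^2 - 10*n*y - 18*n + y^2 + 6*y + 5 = 16*n^2 + n*(-10*y - 38) + y^2 + 10*y + 21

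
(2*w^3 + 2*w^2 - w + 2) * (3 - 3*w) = -6*w^4 + 9*w^2 - 9*w + 6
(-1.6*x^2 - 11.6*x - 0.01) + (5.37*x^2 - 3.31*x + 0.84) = 3.77*x^2 - 14.91*x + 0.83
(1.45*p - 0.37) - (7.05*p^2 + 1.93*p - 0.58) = -7.05*p^2 - 0.48*p + 0.21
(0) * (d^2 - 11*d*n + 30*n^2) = 0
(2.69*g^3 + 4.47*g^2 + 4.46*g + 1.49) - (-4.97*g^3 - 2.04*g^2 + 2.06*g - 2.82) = 7.66*g^3 + 6.51*g^2 + 2.4*g + 4.31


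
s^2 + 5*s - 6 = (s - 1)*(s + 6)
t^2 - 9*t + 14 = (t - 7)*(t - 2)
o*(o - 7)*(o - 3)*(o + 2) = o^4 - 8*o^3 + o^2 + 42*o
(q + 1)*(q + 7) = q^2 + 8*q + 7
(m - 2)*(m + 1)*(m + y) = m^3 + m^2*y - m^2 - m*y - 2*m - 2*y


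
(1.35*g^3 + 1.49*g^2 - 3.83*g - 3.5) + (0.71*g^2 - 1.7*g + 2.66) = 1.35*g^3 + 2.2*g^2 - 5.53*g - 0.84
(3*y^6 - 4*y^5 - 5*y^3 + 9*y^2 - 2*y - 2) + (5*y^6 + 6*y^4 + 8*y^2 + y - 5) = 8*y^6 - 4*y^5 + 6*y^4 - 5*y^3 + 17*y^2 - y - 7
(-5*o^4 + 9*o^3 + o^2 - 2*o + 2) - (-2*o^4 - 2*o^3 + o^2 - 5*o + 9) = -3*o^4 + 11*o^3 + 3*o - 7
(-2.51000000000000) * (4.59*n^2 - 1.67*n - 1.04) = -11.5209*n^2 + 4.1917*n + 2.6104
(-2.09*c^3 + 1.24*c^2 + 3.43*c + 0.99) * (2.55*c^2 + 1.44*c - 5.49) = -5.3295*c^5 + 0.1524*c^4 + 22.0062*c^3 + 0.6561*c^2 - 17.4051*c - 5.4351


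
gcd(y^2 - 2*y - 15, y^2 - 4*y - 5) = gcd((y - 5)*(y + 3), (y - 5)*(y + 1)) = y - 5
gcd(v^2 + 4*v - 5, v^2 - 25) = v + 5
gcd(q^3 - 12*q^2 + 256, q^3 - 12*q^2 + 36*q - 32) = q - 8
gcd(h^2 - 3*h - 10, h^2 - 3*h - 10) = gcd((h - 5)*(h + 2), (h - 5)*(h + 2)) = h^2 - 3*h - 10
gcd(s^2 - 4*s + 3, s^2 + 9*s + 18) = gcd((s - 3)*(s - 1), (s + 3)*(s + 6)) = 1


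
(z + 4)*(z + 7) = z^2 + 11*z + 28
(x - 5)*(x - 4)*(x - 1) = x^3 - 10*x^2 + 29*x - 20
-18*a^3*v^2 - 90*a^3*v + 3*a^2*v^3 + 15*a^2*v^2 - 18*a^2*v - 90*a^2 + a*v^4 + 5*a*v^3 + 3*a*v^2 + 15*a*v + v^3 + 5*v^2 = (-3*a + v)*(6*a + v)*(v + 5)*(a*v + 1)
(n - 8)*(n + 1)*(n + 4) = n^3 - 3*n^2 - 36*n - 32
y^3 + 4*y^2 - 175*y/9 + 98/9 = (y - 7/3)*(y - 2/3)*(y + 7)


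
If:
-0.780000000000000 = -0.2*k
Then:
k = 3.90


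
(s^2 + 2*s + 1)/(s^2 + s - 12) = (s^2 + 2*s + 1)/(s^2 + s - 12)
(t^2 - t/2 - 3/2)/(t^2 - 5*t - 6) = (t - 3/2)/(t - 6)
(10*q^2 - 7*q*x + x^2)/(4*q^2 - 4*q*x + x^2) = (-5*q + x)/(-2*q + x)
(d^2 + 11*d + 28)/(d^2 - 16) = (d + 7)/(d - 4)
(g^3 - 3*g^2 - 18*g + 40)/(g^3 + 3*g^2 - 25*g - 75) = (g^2 + 2*g - 8)/(g^2 + 8*g + 15)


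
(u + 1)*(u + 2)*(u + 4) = u^3 + 7*u^2 + 14*u + 8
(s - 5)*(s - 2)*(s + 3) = s^3 - 4*s^2 - 11*s + 30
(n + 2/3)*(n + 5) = n^2 + 17*n/3 + 10/3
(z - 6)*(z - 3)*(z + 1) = z^3 - 8*z^2 + 9*z + 18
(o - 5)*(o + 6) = o^2 + o - 30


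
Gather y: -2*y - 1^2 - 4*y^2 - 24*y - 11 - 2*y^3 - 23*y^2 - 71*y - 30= -2*y^3 - 27*y^2 - 97*y - 42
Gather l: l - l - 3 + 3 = 0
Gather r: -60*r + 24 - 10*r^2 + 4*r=-10*r^2 - 56*r + 24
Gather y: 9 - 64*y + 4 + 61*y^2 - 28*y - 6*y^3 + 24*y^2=-6*y^3 + 85*y^2 - 92*y + 13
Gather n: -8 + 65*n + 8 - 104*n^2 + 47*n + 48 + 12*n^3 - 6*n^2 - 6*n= 12*n^3 - 110*n^2 + 106*n + 48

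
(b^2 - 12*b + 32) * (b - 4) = b^3 - 16*b^2 + 80*b - 128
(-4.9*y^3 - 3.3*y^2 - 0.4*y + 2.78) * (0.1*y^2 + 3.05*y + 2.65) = -0.49*y^5 - 15.275*y^4 - 23.09*y^3 - 9.687*y^2 + 7.419*y + 7.367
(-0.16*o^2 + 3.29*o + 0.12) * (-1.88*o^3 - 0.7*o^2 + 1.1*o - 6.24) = 0.3008*o^5 - 6.0732*o^4 - 2.7046*o^3 + 4.5334*o^2 - 20.3976*o - 0.7488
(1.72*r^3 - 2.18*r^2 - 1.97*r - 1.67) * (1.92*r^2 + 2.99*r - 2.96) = 3.3024*r^5 + 0.9572*r^4 - 15.3918*r^3 - 2.6439*r^2 + 0.837899999999999*r + 4.9432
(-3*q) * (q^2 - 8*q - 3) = -3*q^3 + 24*q^2 + 9*q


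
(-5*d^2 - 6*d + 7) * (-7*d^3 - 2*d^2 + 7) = 35*d^5 + 52*d^4 - 37*d^3 - 49*d^2 - 42*d + 49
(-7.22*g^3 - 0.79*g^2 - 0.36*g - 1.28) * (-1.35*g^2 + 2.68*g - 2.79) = 9.747*g^5 - 18.2831*g^4 + 18.5126*g^3 + 2.9673*g^2 - 2.426*g + 3.5712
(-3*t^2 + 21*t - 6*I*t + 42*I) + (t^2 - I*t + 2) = -2*t^2 + 21*t - 7*I*t + 2 + 42*I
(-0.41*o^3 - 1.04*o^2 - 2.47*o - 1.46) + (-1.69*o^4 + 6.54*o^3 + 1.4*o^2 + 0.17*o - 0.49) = -1.69*o^4 + 6.13*o^3 + 0.36*o^2 - 2.3*o - 1.95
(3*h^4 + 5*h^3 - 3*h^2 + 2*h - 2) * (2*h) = 6*h^5 + 10*h^4 - 6*h^3 + 4*h^2 - 4*h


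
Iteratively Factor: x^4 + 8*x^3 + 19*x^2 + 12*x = (x + 1)*(x^3 + 7*x^2 + 12*x) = x*(x + 1)*(x^2 + 7*x + 12) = x*(x + 1)*(x + 3)*(x + 4)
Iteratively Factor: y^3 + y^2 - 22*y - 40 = (y + 4)*(y^2 - 3*y - 10) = (y + 2)*(y + 4)*(y - 5)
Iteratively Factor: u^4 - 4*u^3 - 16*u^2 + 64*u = (u)*(u^3 - 4*u^2 - 16*u + 64) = u*(u + 4)*(u^2 - 8*u + 16) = u*(u - 4)*(u + 4)*(u - 4)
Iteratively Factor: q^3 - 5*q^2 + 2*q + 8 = (q - 2)*(q^2 - 3*q - 4) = (q - 2)*(q + 1)*(q - 4)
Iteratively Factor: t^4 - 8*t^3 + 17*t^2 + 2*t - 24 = (t - 2)*(t^3 - 6*t^2 + 5*t + 12) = (t - 3)*(t - 2)*(t^2 - 3*t - 4) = (t - 3)*(t - 2)*(t + 1)*(t - 4)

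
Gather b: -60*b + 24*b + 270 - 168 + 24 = 126 - 36*b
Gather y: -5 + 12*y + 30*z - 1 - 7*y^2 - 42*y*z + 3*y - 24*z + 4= -7*y^2 + y*(15 - 42*z) + 6*z - 2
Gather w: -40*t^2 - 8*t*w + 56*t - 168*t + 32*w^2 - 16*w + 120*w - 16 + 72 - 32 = -40*t^2 - 112*t + 32*w^2 + w*(104 - 8*t) + 24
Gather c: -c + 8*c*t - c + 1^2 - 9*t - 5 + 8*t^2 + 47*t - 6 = c*(8*t - 2) + 8*t^2 + 38*t - 10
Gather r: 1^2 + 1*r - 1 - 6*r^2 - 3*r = -6*r^2 - 2*r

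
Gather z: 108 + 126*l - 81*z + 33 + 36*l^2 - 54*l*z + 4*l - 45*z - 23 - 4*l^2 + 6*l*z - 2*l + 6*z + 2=32*l^2 + 128*l + z*(-48*l - 120) + 120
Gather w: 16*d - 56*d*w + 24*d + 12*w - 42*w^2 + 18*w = 40*d - 42*w^2 + w*(30 - 56*d)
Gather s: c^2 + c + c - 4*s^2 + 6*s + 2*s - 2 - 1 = c^2 + 2*c - 4*s^2 + 8*s - 3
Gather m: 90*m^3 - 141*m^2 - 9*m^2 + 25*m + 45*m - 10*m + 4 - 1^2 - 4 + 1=90*m^3 - 150*m^2 + 60*m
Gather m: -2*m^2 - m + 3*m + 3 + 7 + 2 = -2*m^2 + 2*m + 12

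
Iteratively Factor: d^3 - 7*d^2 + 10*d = (d - 2)*(d^2 - 5*d) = (d - 5)*(d - 2)*(d)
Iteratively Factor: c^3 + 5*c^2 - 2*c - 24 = (c + 4)*(c^2 + c - 6) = (c - 2)*(c + 4)*(c + 3)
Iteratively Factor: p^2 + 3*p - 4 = (p + 4)*(p - 1)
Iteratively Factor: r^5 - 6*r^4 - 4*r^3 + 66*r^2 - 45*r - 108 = (r - 3)*(r^4 - 3*r^3 - 13*r^2 + 27*r + 36) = (r - 4)*(r - 3)*(r^3 + r^2 - 9*r - 9) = (r - 4)*(r - 3)^2*(r^2 + 4*r + 3) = (r - 4)*(r - 3)^2*(r + 1)*(r + 3)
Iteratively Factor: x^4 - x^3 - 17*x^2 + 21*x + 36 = (x + 4)*(x^3 - 5*x^2 + 3*x + 9) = (x - 3)*(x + 4)*(x^2 - 2*x - 3) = (x - 3)*(x + 1)*(x + 4)*(x - 3)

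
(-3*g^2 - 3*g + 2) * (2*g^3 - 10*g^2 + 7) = -6*g^5 + 24*g^4 + 34*g^3 - 41*g^2 - 21*g + 14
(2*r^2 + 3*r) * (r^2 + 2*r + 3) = 2*r^4 + 7*r^3 + 12*r^2 + 9*r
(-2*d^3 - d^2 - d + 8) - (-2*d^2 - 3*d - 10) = -2*d^3 + d^2 + 2*d + 18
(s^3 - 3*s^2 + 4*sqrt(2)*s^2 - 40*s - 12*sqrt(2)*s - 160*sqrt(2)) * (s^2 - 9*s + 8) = s^5 - 12*s^4 + 4*sqrt(2)*s^4 - 48*sqrt(2)*s^3 - 5*s^3 - 20*sqrt(2)*s^2 + 336*s^2 - 320*s + 1344*sqrt(2)*s - 1280*sqrt(2)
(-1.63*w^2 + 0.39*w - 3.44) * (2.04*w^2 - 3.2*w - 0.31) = -3.3252*w^4 + 6.0116*w^3 - 7.7603*w^2 + 10.8871*w + 1.0664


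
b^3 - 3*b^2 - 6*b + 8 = (b - 4)*(b - 1)*(b + 2)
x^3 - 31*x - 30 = (x - 6)*(x + 1)*(x + 5)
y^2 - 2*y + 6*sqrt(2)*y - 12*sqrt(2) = (y - 2)*(y + 6*sqrt(2))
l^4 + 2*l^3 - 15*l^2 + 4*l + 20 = (l - 2)^2*(l + 1)*(l + 5)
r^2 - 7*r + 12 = (r - 4)*(r - 3)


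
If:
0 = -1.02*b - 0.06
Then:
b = -0.06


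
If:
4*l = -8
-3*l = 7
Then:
No Solution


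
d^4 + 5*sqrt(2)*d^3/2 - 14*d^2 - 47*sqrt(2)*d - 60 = (d - 3*sqrt(2))*(d + sqrt(2))*(d + 2*sqrt(2))*(d + 5*sqrt(2)/2)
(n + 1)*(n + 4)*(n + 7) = n^3 + 12*n^2 + 39*n + 28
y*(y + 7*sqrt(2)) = y^2 + 7*sqrt(2)*y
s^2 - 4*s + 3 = (s - 3)*(s - 1)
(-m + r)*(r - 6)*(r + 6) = -m*r^2 + 36*m + r^3 - 36*r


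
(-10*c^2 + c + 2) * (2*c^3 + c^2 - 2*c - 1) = -20*c^5 - 8*c^4 + 25*c^3 + 10*c^2 - 5*c - 2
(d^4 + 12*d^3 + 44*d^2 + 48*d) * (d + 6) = d^5 + 18*d^4 + 116*d^3 + 312*d^2 + 288*d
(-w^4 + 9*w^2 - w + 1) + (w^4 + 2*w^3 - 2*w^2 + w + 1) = 2*w^3 + 7*w^2 + 2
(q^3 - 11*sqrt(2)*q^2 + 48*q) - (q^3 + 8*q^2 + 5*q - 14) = -11*sqrt(2)*q^2 - 8*q^2 + 43*q + 14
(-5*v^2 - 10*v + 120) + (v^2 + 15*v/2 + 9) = -4*v^2 - 5*v/2 + 129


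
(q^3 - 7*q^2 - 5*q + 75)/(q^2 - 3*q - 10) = (q^2 - 2*q - 15)/(q + 2)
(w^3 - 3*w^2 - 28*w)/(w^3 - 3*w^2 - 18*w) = (-w^2 + 3*w + 28)/(-w^2 + 3*w + 18)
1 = 1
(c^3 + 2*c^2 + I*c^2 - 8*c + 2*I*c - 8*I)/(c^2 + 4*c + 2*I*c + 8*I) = (c^2 + c*(-2 + I) - 2*I)/(c + 2*I)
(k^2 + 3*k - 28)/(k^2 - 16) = (k + 7)/(k + 4)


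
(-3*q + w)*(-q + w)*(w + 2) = 3*q^2*w + 6*q^2 - 4*q*w^2 - 8*q*w + w^3 + 2*w^2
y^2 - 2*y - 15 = (y - 5)*(y + 3)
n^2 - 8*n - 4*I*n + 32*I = (n - 8)*(n - 4*I)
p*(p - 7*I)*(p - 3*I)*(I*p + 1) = I*p^4 + 11*p^3 - 31*I*p^2 - 21*p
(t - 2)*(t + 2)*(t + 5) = t^3 + 5*t^2 - 4*t - 20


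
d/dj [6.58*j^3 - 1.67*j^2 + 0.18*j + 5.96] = 19.74*j^2 - 3.34*j + 0.18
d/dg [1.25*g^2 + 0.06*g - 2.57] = 2.5*g + 0.06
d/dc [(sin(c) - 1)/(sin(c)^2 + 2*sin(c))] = (-cos(c) + 2/tan(c) + 2*cos(c)/sin(c)^2)/(sin(c) + 2)^2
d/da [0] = 0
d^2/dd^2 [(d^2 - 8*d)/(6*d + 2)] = 25/(27*d^3 + 27*d^2 + 9*d + 1)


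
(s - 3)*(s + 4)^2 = s^3 + 5*s^2 - 8*s - 48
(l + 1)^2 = l^2 + 2*l + 1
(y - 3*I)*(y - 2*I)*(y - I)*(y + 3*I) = y^4 - 3*I*y^3 + 7*y^2 - 27*I*y - 18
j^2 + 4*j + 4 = (j + 2)^2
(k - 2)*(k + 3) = k^2 + k - 6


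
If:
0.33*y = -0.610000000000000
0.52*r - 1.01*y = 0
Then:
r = -3.59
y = -1.85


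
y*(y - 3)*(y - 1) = y^3 - 4*y^2 + 3*y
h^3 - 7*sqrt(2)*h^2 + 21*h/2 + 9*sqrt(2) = (h - 6*sqrt(2))*(h - 3*sqrt(2)/2)*(h + sqrt(2)/2)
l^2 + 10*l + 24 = (l + 4)*(l + 6)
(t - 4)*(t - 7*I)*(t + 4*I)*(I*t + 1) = I*t^4 + 4*t^3 - 4*I*t^3 - 16*t^2 + 25*I*t^2 + 28*t - 100*I*t - 112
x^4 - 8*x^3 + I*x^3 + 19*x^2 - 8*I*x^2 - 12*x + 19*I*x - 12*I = (x - 4)*(x - 3)*(x - 1)*(x + I)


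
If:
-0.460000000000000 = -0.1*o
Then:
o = 4.60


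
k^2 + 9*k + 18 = (k + 3)*(k + 6)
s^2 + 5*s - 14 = (s - 2)*(s + 7)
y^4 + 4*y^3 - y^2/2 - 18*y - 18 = (y + 2)^2*(y - 3*sqrt(2)/2)*(y + 3*sqrt(2)/2)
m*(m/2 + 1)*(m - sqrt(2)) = m^3/2 - sqrt(2)*m^2/2 + m^2 - sqrt(2)*m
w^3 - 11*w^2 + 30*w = w*(w - 6)*(w - 5)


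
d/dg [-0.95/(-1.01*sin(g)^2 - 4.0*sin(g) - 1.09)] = -(1.919*sin(g) + 3.8)*cos(g)/(1.01*sin(g)^2 + 4.0*sin(g) + 1.09)^2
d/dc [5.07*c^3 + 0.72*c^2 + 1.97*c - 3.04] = 15.21*c^2 + 1.44*c + 1.97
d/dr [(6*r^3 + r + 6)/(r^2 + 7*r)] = (6*r^4 + 84*r^3 - r^2 - 12*r - 42)/(r^2*(r^2 + 14*r + 49))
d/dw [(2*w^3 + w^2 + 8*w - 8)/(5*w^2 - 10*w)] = 2*(w^4 - 4*w^3 - 5*w^2 + 8*w - 8)/(5*w^2*(w^2 - 4*w + 4))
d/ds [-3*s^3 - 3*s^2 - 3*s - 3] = -9*s^2 - 6*s - 3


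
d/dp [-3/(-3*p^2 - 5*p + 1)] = 3*(-6*p - 5)/(3*p^2 + 5*p - 1)^2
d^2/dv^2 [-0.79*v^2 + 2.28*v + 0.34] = -1.58000000000000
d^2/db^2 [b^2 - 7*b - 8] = 2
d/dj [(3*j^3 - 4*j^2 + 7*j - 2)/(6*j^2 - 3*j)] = 2*(3*j^4 - 3*j^3 - 5*j^2 + 4*j - 1)/(3*j^2*(4*j^2 - 4*j + 1))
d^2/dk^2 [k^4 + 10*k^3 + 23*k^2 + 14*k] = 12*k^2 + 60*k + 46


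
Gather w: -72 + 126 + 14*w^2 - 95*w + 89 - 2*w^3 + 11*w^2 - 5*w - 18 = -2*w^3 + 25*w^2 - 100*w + 125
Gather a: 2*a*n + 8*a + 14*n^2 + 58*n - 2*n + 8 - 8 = a*(2*n + 8) + 14*n^2 + 56*n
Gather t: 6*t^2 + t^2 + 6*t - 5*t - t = 7*t^2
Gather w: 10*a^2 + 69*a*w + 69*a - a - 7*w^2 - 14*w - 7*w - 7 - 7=10*a^2 + 68*a - 7*w^2 + w*(69*a - 21) - 14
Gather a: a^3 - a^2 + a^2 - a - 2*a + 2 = a^3 - 3*a + 2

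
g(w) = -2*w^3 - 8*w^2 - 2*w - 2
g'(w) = -6*w^2 - 16*w - 2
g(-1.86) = -13.09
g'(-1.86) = 7.00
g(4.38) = -332.29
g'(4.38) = -187.19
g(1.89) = -47.86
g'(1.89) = -53.67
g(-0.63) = -3.42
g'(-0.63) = 5.70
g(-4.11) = 9.94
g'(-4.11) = -37.59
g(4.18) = -296.21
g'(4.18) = -173.71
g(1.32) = -23.18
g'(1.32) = -33.57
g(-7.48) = 402.37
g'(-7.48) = -218.02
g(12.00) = -4634.00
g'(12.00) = -1058.00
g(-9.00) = 826.00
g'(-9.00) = -344.00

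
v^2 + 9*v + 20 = (v + 4)*(v + 5)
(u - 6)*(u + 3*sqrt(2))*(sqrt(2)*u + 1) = sqrt(2)*u^3 - 6*sqrt(2)*u^2 + 7*u^2 - 42*u + 3*sqrt(2)*u - 18*sqrt(2)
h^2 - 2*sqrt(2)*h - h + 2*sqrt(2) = (h - 1)*(h - 2*sqrt(2))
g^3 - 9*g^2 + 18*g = g*(g - 6)*(g - 3)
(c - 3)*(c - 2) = c^2 - 5*c + 6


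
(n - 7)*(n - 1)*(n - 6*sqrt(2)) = n^3 - 6*sqrt(2)*n^2 - 8*n^2 + 7*n + 48*sqrt(2)*n - 42*sqrt(2)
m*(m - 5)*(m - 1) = m^3 - 6*m^2 + 5*m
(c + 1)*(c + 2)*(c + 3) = c^3 + 6*c^2 + 11*c + 6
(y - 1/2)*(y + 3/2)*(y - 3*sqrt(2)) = y^3 - 3*sqrt(2)*y^2 + y^2 - 3*sqrt(2)*y - 3*y/4 + 9*sqrt(2)/4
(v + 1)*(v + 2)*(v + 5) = v^3 + 8*v^2 + 17*v + 10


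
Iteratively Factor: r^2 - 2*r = (r)*(r - 2)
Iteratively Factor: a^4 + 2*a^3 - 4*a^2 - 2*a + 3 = (a + 1)*(a^3 + a^2 - 5*a + 3) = (a + 1)*(a + 3)*(a^2 - 2*a + 1) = (a - 1)*(a + 1)*(a + 3)*(a - 1)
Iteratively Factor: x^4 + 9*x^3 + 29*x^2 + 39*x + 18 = (x + 3)*(x^3 + 6*x^2 + 11*x + 6) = (x + 3)^2*(x^2 + 3*x + 2) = (x + 2)*(x + 3)^2*(x + 1)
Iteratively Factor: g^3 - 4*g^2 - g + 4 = (g - 4)*(g^2 - 1) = (g - 4)*(g + 1)*(g - 1)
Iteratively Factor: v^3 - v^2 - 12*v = (v)*(v^2 - v - 12) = v*(v + 3)*(v - 4)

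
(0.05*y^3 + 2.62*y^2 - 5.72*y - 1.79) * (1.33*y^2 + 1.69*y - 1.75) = 0.0665*y^5 + 3.5691*y^4 - 3.2673*y^3 - 16.6325*y^2 + 6.9849*y + 3.1325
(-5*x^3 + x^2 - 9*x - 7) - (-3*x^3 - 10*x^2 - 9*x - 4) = -2*x^3 + 11*x^2 - 3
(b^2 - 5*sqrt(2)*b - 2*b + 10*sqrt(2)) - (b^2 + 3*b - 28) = -5*sqrt(2)*b - 5*b + 10*sqrt(2) + 28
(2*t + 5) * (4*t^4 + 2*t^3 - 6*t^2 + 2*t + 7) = 8*t^5 + 24*t^4 - 2*t^3 - 26*t^2 + 24*t + 35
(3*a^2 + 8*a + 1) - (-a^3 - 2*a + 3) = a^3 + 3*a^2 + 10*a - 2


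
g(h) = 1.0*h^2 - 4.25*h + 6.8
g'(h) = 2.0*h - 4.25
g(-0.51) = 9.23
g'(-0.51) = -5.27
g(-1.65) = 16.54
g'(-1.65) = -7.55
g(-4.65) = 48.18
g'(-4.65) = -13.55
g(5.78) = 15.64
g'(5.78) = 7.31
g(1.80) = 2.39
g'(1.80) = -0.65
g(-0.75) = 10.55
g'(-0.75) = -5.75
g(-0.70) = 10.26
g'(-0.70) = -5.65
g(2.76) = 2.69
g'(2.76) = 1.27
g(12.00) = 99.80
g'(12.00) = 19.75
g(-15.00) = 295.55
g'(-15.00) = -34.25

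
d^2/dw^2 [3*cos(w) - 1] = -3*cos(w)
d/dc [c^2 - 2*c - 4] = 2*c - 2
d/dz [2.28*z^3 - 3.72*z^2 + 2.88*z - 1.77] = 6.84*z^2 - 7.44*z + 2.88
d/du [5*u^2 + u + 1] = 10*u + 1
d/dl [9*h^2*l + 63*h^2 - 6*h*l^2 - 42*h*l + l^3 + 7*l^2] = 9*h^2 - 12*h*l - 42*h + 3*l^2 + 14*l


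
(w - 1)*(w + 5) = w^2 + 4*w - 5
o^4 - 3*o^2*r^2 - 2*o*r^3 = o*(o - 2*r)*(o + r)^2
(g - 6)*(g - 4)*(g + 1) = g^3 - 9*g^2 + 14*g + 24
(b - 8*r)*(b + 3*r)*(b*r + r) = b^3*r - 5*b^2*r^2 + b^2*r - 24*b*r^3 - 5*b*r^2 - 24*r^3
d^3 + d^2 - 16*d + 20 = (d - 2)^2*(d + 5)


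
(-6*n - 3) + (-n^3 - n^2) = -n^3 - n^2 - 6*n - 3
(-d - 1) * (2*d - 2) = 2 - 2*d^2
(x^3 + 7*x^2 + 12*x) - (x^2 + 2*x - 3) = x^3 + 6*x^2 + 10*x + 3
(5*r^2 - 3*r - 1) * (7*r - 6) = 35*r^3 - 51*r^2 + 11*r + 6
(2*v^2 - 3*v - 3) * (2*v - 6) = 4*v^3 - 18*v^2 + 12*v + 18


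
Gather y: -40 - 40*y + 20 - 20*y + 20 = -60*y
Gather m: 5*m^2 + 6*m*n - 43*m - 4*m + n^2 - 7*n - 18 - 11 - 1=5*m^2 + m*(6*n - 47) + n^2 - 7*n - 30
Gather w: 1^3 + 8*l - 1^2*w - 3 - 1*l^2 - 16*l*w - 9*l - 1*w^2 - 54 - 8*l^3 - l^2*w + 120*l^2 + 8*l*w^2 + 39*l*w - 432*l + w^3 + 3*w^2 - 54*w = -8*l^3 + 119*l^2 - 433*l + w^3 + w^2*(8*l + 2) + w*(-l^2 + 23*l - 55) - 56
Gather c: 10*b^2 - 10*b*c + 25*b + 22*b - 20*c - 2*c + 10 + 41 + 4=10*b^2 + 47*b + c*(-10*b - 22) + 55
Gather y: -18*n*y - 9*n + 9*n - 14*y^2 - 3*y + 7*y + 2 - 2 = -14*y^2 + y*(4 - 18*n)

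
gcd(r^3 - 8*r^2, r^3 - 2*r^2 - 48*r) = r^2 - 8*r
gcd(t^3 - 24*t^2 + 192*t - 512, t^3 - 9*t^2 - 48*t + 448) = t^2 - 16*t + 64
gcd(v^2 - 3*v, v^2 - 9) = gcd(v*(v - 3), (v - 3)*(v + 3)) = v - 3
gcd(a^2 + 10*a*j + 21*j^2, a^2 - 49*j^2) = a + 7*j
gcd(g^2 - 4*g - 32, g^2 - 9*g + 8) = g - 8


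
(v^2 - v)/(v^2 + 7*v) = (v - 1)/(v + 7)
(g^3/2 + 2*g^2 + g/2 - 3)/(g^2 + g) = (g^3 + 4*g^2 + g - 6)/(2*g*(g + 1))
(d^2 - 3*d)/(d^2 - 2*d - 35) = d*(3 - d)/(-d^2 + 2*d + 35)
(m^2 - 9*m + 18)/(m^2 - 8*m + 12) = (m - 3)/(m - 2)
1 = 1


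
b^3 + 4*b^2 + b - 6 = (b - 1)*(b + 2)*(b + 3)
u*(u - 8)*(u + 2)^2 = u^4 - 4*u^3 - 28*u^2 - 32*u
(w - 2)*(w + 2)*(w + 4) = w^3 + 4*w^2 - 4*w - 16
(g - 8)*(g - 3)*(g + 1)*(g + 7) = g^4 - 3*g^3 - 57*g^2 + 115*g + 168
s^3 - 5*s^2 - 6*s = s*(s - 6)*(s + 1)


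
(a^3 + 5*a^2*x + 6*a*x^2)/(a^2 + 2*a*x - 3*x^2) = a*(-a - 2*x)/(-a + x)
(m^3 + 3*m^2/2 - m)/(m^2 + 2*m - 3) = m*(2*m^2 + 3*m - 2)/(2*(m^2 + 2*m - 3))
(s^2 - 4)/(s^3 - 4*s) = 1/s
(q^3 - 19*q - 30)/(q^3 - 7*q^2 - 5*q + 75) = (q + 2)/(q - 5)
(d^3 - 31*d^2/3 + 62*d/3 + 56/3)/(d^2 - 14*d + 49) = (3*d^2 - 10*d - 8)/(3*(d - 7))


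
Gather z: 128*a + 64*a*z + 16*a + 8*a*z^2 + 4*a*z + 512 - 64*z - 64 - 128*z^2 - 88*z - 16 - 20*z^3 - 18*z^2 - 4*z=144*a - 20*z^3 + z^2*(8*a - 146) + z*(68*a - 156) + 432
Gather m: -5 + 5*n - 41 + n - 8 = 6*n - 54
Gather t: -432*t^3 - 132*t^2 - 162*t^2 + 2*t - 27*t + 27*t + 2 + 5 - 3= -432*t^3 - 294*t^2 + 2*t + 4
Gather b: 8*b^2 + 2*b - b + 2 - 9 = 8*b^2 + b - 7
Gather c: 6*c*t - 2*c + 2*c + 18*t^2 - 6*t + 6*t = 6*c*t + 18*t^2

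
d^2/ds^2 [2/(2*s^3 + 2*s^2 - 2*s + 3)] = 8*(-(3*s + 1)*(2*s^3 + 2*s^2 - 2*s + 3) + 2*(3*s^2 + 2*s - 1)^2)/(2*s^3 + 2*s^2 - 2*s + 3)^3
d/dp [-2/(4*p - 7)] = 8/(4*p - 7)^2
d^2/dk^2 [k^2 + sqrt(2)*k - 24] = 2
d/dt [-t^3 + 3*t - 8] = 3 - 3*t^2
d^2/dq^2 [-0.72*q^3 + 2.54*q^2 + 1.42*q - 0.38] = 5.08 - 4.32*q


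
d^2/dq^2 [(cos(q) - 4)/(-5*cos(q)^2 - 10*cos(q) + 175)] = (9*(1 - cos(2*q))^2*cos(q)/4 - 9*(1 - cos(2*q))^2/2 + 1841*cos(q)/2 - 259*cos(2*q) + 48*cos(3*q) - cos(5*q)/2 - 69)/(5*(cos(q) - 5)^3*(cos(q) + 7)^3)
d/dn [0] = 0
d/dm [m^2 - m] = 2*m - 1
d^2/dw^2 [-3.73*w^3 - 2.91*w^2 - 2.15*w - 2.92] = -22.38*w - 5.82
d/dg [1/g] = -1/g^2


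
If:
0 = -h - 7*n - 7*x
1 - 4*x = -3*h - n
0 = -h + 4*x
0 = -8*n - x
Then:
No Solution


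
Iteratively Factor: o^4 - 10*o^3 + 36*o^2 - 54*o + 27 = (o - 3)*(o^3 - 7*o^2 + 15*o - 9) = (o - 3)^2*(o^2 - 4*o + 3) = (o - 3)^2*(o - 1)*(o - 3)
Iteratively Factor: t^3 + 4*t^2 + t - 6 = (t - 1)*(t^2 + 5*t + 6) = (t - 1)*(t + 3)*(t + 2)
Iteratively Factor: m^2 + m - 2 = (m - 1)*(m + 2)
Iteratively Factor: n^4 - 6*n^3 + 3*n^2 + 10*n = (n)*(n^3 - 6*n^2 + 3*n + 10) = n*(n - 2)*(n^2 - 4*n - 5) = n*(n - 2)*(n + 1)*(n - 5)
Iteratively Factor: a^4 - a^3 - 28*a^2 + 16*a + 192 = (a - 4)*(a^3 + 3*a^2 - 16*a - 48) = (a - 4)*(a + 4)*(a^2 - a - 12) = (a - 4)^2*(a + 4)*(a + 3)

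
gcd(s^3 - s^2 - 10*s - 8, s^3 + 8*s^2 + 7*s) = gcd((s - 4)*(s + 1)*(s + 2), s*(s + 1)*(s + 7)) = s + 1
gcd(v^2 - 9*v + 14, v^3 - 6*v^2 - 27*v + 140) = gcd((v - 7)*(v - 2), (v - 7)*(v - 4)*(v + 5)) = v - 7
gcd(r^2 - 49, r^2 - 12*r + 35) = r - 7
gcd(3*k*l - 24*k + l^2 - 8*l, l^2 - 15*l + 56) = l - 8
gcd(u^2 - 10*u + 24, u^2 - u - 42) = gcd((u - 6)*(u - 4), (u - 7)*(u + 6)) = 1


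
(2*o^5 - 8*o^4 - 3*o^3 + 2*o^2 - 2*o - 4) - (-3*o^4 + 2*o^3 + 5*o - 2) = 2*o^5 - 5*o^4 - 5*o^3 + 2*o^2 - 7*o - 2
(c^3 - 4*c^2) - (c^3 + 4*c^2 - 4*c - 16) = -8*c^2 + 4*c + 16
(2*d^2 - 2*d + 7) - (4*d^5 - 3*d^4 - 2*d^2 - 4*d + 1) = -4*d^5 + 3*d^4 + 4*d^2 + 2*d + 6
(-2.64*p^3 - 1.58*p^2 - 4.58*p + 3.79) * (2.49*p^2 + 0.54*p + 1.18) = -6.5736*p^5 - 5.3598*p^4 - 15.3726*p^3 + 5.0995*p^2 - 3.3578*p + 4.4722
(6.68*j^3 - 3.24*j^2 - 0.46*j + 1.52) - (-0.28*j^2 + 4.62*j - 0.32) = 6.68*j^3 - 2.96*j^2 - 5.08*j + 1.84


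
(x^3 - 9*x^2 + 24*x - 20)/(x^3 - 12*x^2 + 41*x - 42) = (x^2 - 7*x + 10)/(x^2 - 10*x + 21)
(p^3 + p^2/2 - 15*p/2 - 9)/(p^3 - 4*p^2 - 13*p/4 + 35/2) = 2*(2*p^2 - 3*p - 9)/(4*p^2 - 24*p + 35)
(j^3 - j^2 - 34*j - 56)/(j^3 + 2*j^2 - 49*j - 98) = (j + 4)/(j + 7)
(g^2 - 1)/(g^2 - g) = (g + 1)/g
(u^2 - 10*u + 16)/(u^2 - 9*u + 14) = (u - 8)/(u - 7)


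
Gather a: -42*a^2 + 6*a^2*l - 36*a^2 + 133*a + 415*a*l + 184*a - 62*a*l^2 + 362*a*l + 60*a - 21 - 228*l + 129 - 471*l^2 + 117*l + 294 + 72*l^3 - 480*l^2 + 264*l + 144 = a^2*(6*l - 78) + a*(-62*l^2 + 777*l + 377) + 72*l^3 - 951*l^2 + 153*l + 546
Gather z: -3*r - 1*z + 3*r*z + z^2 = -3*r + z^2 + z*(3*r - 1)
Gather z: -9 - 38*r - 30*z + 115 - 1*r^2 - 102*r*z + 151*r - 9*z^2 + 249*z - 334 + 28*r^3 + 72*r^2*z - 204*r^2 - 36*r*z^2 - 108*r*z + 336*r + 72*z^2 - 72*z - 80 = 28*r^3 - 205*r^2 + 449*r + z^2*(63 - 36*r) + z*(72*r^2 - 210*r + 147) - 308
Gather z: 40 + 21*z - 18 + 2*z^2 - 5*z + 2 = 2*z^2 + 16*z + 24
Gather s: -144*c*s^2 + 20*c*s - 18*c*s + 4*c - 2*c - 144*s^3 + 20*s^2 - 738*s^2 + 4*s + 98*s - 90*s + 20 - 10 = 2*c - 144*s^3 + s^2*(-144*c - 718) + s*(2*c + 12) + 10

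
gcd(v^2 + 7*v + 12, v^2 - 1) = 1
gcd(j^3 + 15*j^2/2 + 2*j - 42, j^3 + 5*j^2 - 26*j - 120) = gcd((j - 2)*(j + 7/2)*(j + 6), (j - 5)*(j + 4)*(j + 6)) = j + 6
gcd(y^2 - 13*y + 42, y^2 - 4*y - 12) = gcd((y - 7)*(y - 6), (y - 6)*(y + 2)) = y - 6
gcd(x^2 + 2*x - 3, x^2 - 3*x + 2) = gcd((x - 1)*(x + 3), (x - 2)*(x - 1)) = x - 1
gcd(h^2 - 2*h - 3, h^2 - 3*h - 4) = h + 1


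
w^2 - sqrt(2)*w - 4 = (w - 2*sqrt(2))*(w + sqrt(2))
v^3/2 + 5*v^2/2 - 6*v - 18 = (v/2 + 1)*(v - 3)*(v + 6)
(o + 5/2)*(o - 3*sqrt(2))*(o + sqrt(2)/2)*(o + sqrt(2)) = o^4 - 3*sqrt(2)*o^3/2 + 5*o^3/2 - 8*o^2 - 15*sqrt(2)*o^2/4 - 20*o - 3*sqrt(2)*o - 15*sqrt(2)/2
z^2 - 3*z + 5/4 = (z - 5/2)*(z - 1/2)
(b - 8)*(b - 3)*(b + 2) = b^3 - 9*b^2 + 2*b + 48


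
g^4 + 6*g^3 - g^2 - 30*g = g*(g - 2)*(g + 3)*(g + 5)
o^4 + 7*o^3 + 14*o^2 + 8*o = o*(o + 1)*(o + 2)*(o + 4)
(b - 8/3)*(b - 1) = b^2 - 11*b/3 + 8/3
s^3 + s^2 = s^2*(s + 1)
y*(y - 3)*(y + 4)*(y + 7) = y^4 + 8*y^3 - 5*y^2 - 84*y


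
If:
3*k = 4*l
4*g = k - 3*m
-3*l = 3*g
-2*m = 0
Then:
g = 0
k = 0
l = 0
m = 0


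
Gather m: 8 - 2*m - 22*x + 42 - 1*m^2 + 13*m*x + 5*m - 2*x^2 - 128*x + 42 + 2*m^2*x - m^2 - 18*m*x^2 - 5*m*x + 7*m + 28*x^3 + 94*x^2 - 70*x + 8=m^2*(2*x - 2) + m*(-18*x^2 + 8*x + 10) + 28*x^3 + 92*x^2 - 220*x + 100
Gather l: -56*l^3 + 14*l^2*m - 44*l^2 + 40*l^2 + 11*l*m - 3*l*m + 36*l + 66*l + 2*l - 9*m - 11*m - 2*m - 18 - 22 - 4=-56*l^3 + l^2*(14*m - 4) + l*(8*m + 104) - 22*m - 44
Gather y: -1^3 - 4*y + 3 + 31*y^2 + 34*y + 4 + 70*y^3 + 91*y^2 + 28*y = 70*y^3 + 122*y^2 + 58*y + 6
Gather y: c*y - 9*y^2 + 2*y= -9*y^2 + y*(c + 2)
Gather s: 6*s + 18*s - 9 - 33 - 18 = 24*s - 60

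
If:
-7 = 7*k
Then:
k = -1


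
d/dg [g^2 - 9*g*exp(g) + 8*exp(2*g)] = -9*g*exp(g) + 2*g + 16*exp(2*g) - 9*exp(g)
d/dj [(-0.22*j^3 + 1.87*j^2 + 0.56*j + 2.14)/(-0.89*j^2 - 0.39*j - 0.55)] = (0.1958*j^4 + 0.1716*j^3 + 0.1321*j^2 + 1.7522*j + 0.5266)/(0.7921*j^4 + 0.6942*j^3 + 1.1311*j^2 + 0.429*j + 0.3025)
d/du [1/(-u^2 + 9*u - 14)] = (2*u - 9)/(u^2 - 9*u + 14)^2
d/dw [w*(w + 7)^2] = (w + 7)*(3*w + 7)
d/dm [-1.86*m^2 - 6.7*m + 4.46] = -3.72*m - 6.7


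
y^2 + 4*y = y*(y + 4)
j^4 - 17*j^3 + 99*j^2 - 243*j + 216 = (j - 8)*(j - 3)^3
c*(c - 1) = c^2 - c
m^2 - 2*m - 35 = (m - 7)*(m + 5)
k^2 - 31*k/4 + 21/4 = (k - 7)*(k - 3/4)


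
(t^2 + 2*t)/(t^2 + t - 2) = t/(t - 1)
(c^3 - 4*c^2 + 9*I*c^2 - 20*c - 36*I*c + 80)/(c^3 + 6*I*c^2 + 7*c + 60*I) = (c - 4)/(c - 3*I)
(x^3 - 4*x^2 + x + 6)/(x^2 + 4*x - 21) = (x^2 - x - 2)/(x + 7)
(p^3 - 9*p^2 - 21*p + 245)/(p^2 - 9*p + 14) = (p^2 - 2*p - 35)/(p - 2)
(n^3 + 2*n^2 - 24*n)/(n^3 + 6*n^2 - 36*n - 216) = n*(n - 4)/(n^2 - 36)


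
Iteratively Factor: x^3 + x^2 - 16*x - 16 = (x + 1)*(x^2 - 16) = (x + 1)*(x + 4)*(x - 4)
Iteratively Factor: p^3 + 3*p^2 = (p)*(p^2 + 3*p) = p*(p + 3)*(p)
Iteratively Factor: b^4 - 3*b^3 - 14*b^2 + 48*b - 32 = (b - 1)*(b^3 - 2*b^2 - 16*b + 32) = (b - 2)*(b - 1)*(b^2 - 16) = (b - 4)*(b - 2)*(b - 1)*(b + 4)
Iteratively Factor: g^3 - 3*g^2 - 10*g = (g - 5)*(g^2 + 2*g) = (g - 5)*(g + 2)*(g)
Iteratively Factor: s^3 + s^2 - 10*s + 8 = (s - 2)*(s^2 + 3*s - 4) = (s - 2)*(s - 1)*(s + 4)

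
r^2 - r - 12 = (r - 4)*(r + 3)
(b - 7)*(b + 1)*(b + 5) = b^3 - b^2 - 37*b - 35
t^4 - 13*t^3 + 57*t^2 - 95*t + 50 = (t - 5)^2*(t - 2)*(t - 1)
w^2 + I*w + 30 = (w - 5*I)*(w + 6*I)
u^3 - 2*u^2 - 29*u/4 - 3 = (u - 4)*(u + 1/2)*(u + 3/2)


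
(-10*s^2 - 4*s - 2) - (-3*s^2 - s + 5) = -7*s^2 - 3*s - 7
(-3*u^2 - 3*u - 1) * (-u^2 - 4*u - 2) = 3*u^4 + 15*u^3 + 19*u^2 + 10*u + 2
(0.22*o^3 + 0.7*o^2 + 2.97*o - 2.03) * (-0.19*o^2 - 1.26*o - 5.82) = -0.0418*o^5 - 0.4102*o^4 - 2.7267*o^3 - 7.4305*o^2 - 14.7276*o + 11.8146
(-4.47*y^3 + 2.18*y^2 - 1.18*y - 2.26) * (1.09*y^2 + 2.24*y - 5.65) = -4.8723*y^5 - 7.6366*y^4 + 28.8525*y^3 - 17.4236*y^2 + 1.6046*y + 12.769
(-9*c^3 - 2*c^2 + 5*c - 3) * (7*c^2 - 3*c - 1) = -63*c^5 + 13*c^4 + 50*c^3 - 34*c^2 + 4*c + 3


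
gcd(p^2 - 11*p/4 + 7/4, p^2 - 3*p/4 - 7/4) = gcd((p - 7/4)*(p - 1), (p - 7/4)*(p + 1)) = p - 7/4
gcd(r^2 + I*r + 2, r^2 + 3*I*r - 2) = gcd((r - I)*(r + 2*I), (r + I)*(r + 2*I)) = r + 2*I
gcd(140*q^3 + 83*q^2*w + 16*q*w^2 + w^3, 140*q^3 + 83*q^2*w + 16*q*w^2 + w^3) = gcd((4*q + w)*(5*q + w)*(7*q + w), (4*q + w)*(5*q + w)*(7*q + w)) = 140*q^3 + 83*q^2*w + 16*q*w^2 + w^3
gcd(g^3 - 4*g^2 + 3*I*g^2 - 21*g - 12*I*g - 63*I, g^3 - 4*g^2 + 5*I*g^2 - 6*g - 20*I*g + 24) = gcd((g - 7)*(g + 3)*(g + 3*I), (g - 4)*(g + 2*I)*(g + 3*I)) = g + 3*I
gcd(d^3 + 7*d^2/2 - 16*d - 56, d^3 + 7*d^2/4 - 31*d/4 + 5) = d + 4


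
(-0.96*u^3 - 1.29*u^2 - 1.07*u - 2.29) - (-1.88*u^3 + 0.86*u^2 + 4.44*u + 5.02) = 0.92*u^3 - 2.15*u^2 - 5.51*u - 7.31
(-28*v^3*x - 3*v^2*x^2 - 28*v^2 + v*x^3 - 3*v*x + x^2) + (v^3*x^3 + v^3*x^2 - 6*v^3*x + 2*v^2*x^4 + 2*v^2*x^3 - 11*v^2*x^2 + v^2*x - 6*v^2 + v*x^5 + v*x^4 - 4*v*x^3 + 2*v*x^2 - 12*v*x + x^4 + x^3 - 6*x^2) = v^3*x^3 + v^3*x^2 - 34*v^3*x + 2*v^2*x^4 + 2*v^2*x^3 - 14*v^2*x^2 + v^2*x - 34*v^2 + v*x^5 + v*x^4 - 3*v*x^3 + 2*v*x^2 - 15*v*x + x^4 + x^3 - 5*x^2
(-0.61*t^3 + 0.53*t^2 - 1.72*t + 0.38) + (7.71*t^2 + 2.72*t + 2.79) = -0.61*t^3 + 8.24*t^2 + 1.0*t + 3.17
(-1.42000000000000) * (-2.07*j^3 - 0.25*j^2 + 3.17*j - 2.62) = 2.9394*j^3 + 0.355*j^2 - 4.5014*j + 3.7204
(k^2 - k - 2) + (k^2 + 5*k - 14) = 2*k^2 + 4*k - 16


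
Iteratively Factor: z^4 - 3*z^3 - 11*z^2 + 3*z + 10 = (z - 5)*(z^3 + 2*z^2 - z - 2) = (z - 5)*(z + 2)*(z^2 - 1) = (z - 5)*(z + 1)*(z + 2)*(z - 1)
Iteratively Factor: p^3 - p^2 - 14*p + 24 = (p + 4)*(p^2 - 5*p + 6) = (p - 2)*(p + 4)*(p - 3)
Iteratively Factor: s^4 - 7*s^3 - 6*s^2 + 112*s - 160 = (s + 4)*(s^3 - 11*s^2 + 38*s - 40) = (s - 5)*(s + 4)*(s^2 - 6*s + 8) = (s - 5)*(s - 4)*(s + 4)*(s - 2)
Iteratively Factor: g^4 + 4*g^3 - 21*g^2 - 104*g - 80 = (g - 5)*(g^3 + 9*g^2 + 24*g + 16) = (g - 5)*(g + 4)*(g^2 + 5*g + 4) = (g - 5)*(g + 4)^2*(g + 1)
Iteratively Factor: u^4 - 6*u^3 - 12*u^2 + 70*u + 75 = (u + 3)*(u^3 - 9*u^2 + 15*u + 25) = (u - 5)*(u + 3)*(u^2 - 4*u - 5) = (u - 5)*(u + 1)*(u + 3)*(u - 5)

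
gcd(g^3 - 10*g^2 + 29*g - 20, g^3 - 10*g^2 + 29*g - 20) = g^3 - 10*g^2 + 29*g - 20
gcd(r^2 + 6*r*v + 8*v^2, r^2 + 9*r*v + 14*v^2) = r + 2*v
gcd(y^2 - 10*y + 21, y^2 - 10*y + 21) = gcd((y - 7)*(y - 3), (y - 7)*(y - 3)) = y^2 - 10*y + 21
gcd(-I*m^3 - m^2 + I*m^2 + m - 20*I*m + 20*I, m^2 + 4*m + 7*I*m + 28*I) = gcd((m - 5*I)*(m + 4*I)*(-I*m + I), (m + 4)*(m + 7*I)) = 1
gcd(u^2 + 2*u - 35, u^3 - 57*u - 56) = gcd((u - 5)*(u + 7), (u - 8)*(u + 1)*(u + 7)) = u + 7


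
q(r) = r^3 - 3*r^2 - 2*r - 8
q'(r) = 3*r^2 - 6*r - 2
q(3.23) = -12.06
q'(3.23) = 9.92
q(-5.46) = -249.29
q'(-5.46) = 120.19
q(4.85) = 25.82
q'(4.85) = 39.47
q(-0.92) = -9.48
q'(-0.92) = 6.06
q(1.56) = -14.62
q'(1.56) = -4.06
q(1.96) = -15.92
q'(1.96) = -2.24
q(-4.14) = -122.10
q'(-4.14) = 74.26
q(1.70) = -15.16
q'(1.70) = -3.53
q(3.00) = -14.00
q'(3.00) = 7.00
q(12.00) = 1264.00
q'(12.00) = 358.00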